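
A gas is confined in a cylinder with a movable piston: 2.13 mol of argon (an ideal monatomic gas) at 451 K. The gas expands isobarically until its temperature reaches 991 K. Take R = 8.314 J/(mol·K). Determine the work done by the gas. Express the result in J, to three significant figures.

Isobaric: W = P ΔV = nR ΔT.
W = (2.13)(8.314)(991 − 451) = 9563 J.

W ≈ 9560 J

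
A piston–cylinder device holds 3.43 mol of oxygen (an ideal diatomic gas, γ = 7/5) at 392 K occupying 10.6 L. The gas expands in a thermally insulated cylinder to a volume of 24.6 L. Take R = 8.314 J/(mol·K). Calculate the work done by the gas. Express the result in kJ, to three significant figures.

Adiabatic: TV^(γ−1) = const with γ = 7/5.
T₂ = T₁ (V₁/V₂)^(γ−1) = 392 × (10.6/24.6)^0.4 = 392 × 0.7141 = 279.9 K.
W_by = nCᵥ(T₁ − T₂) = (3.43)(20.79)(392 − 279.9) = 7990 J.

W ≈ 7.99 kJ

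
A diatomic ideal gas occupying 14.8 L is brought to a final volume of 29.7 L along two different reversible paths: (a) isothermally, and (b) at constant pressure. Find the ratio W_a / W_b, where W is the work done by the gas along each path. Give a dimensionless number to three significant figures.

W_a / W_b ≈ 0.692

Path (a) isothermal: W = P₁V₁ ln(V₂/V₁) → W_a/(P₁V₁) = 0.6965.
Path (b) isobaric: W = P₁(V₂ − V₁) → W_b/(P₁V₁) = 1.007.
W_a / W_b = 0.6965 / 1.007 = 0.6918.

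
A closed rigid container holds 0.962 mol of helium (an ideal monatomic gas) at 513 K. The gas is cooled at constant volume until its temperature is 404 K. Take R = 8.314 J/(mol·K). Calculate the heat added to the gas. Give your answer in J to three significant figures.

Constant volume ⇒ W = 0, so Q = ΔU = nCᵥΔT with Cᵥ = 3R/2 = 12.47 J/(mol·K).
ΔU = (0.962)(12.47)(404 − 513) = -1308 J.

Q ≈ -1310 J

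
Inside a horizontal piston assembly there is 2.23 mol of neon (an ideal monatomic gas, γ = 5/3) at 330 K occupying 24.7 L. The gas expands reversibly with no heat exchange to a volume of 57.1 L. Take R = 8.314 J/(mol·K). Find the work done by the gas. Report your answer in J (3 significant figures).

W ≈ 3930 J

Adiabatic: TV^(γ−1) = const with γ = 5/3.
T₂ = T₁ (V₁/V₂)^(γ−1) = 330 × (24.7/57.1)^0.667 = 330 × 0.572 = 188.8 K.
W_by = nCᵥ(T₁ − T₂) = (2.23)(12.47)(330 − 188.8) = 3928 J.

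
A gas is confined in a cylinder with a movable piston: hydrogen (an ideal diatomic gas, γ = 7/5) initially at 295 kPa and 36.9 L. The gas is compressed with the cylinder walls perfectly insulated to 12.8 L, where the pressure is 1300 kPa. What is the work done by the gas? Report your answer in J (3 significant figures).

Adiabatic: W = (P₁V₁ − P₂V₂)/(γ − 1) with γ = 7/5.
P₁V₁ = 10886 J, P₂V₂ = 16640 J.
W = (10886 − 16640) / 0.4 = -14386 J.

W ≈ -14400 J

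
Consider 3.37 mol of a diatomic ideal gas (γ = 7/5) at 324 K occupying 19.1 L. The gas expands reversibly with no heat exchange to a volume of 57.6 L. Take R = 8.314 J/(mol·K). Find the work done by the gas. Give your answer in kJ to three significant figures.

Adiabatic: TV^(γ−1) = const with γ = 7/5.
T₂ = T₁ (V₁/V₂)^(γ−1) = 324 × (19.1/57.6)^0.4 = 324 × 0.643 = 208.3 K.
W_by = nCᵥ(T₁ − T₂) = (3.37)(20.79)(324 − 208.3) = 8101 J.

W ≈ 8.10 kJ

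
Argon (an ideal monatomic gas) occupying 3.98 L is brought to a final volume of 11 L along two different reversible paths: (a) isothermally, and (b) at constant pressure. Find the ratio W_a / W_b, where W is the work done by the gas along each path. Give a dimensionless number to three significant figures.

Path (a) isothermal: W = P₁V₁ ln(V₂/V₁) → W_a/(P₁V₁) = 1.017.
Path (b) isobaric: W = P₁(V₂ − V₁) → W_b/(P₁V₁) = 1.764.
W_a / W_b = 1.017 / 1.764 = 0.5764.

W_a / W_b ≈ 0.576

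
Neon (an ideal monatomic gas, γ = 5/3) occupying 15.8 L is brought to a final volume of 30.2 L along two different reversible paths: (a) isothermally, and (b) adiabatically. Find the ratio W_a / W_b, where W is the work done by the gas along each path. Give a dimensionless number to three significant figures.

W_a / W_b ≈ 1.23

Path (a) isothermal: W = P₁V₁ ln(V₂/V₁) → W_a/(P₁V₁) = 0.6478.
Path (b) adiabatic: W = P₁V₁(1 − (V₁/V₂)^(γ−1))/(γ−1) → W_b/(P₁V₁) = 0.5261.
W_a / W_b = 0.6478 / 0.5261 = 1.231.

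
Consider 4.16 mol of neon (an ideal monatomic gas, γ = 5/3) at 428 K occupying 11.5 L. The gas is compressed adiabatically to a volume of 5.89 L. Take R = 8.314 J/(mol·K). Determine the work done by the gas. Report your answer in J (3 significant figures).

Adiabatic: TV^(γ−1) = const with γ = 5/3.
T₂ = T₁ (V₁/V₂)^(γ−1) = 428 × (11.5/5.89)^0.667 = 428 × 1.562 = 668.6 K.
W_by = nCᵥ(T₁ − T₂) = (4.16)(12.47)(428 − 668.6) = -12482 J.

W ≈ -12500 J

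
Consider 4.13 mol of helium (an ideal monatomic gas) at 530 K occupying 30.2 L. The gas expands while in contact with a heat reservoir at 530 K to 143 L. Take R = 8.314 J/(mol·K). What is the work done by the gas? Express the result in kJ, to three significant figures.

Isothermal: W = nRT ln(V₂/V₁).
W = (4.13)(8.314)(530) × ln(143/30.2)
  = 18199 × 1.555
W_by_gas = 28299 J.

W ≈ 28.3 kJ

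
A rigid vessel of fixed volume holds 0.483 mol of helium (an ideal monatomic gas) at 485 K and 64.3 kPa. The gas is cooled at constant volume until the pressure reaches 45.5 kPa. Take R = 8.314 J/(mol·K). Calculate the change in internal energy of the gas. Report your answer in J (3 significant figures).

ΔU ≈ -854 J

Constant volume ⇒ W = 0, so Q = ΔU = nCᵥΔT with Cᵥ = 3R/2 = 12.47 J/(mol·K).
At constant V, T₂/T₁ = P₂/P₁ ⇒ ΔT = T₁(P₂/P₁ − 1) = 485·(45.5/64.3 − 1) = -141.8 K.
ΔU = (0.483)(12.47)(-141.8) = -854.2 J.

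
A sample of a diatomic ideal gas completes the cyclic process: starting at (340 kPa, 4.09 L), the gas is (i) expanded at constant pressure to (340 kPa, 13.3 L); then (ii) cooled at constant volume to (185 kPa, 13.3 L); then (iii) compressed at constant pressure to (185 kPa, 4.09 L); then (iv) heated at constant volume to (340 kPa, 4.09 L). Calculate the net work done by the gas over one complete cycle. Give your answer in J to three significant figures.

W_net ≈ 1430 J

Constant-volume legs do no work.
W(i) = (340)(13.3 − 4.09) = 3131 J; W(iii) = (185)(4.09 − 13.3) = -1704 J.
W_net = 3131 − 1704 = 1428 J (the clockwise enclosed area).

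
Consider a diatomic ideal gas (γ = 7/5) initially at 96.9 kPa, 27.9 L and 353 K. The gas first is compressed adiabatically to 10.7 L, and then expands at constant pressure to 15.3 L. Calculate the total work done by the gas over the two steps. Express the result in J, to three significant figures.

W_total ≈ -1450 J

Step 1 (adiabatic): W = (P₁V₁ − P₂V₂)/(γ−1) = (2704 − 3967)/0.4 = -3158 J.
After step 1: P = 370.7 kPa, V = 10.7 L, T = 517.9 K.
Step 2 (isobaric): W = PΔV = (370.7 kPa)(15.3 − 10.7 L) = 1705 J.
W_total = -3158 + 1705 = -1452 J.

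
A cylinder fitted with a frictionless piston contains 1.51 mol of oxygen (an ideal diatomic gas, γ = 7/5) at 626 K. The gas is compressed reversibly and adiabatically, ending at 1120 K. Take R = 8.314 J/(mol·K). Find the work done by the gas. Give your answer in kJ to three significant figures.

W ≈ -15.5 kJ

Adiabatic ⇒ Q = 0, so W_by = −ΔU = nCᵥ(T₁ − T₂).
Cᵥ = 5R/2 = 20.79 J/(mol·K).
W = (1.51)(20.79)(626 − 1120) = -15504 J.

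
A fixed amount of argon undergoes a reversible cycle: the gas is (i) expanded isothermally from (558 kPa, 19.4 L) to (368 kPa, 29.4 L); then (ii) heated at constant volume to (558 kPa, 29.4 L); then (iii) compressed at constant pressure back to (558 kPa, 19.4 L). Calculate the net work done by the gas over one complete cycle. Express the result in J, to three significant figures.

Leg (i): W = PᵢVᵢ ln(V_f/Vᵢ) = (10825) ln(29.4/19.4) = 4500 J.
Leg (ii): W = 0.
Leg (iii): W = PΔV = (558)(19.4 − 29.4) = -5580 J.
W_net = 4500 − 5580 = -1080 J.

W_net ≈ -1080 J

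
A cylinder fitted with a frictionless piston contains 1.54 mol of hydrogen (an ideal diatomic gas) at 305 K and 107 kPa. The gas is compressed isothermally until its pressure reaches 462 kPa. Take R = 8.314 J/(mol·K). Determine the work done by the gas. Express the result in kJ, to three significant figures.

W ≈ -5.71 kJ

Isothermal process: W = nRT ln(V₂/V₁) = nRT ln(P₁/P₂).
W = (1.54)(8.314)(305) × ln(107/462)
  = 3905 × ln(0.2316) = 3905 × -1.463
W_by_gas = -5712 J.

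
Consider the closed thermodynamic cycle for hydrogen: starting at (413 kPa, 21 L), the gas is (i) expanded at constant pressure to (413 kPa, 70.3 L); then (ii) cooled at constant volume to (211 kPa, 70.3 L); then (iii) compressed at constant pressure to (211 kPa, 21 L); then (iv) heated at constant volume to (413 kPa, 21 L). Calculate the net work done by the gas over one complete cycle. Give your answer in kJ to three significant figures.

W_net ≈ 9.96 kJ

Constant-volume legs do no work.
W(i) = (413)(70.3 − 21) = 20361 J; W(iii) = (211)(21 − 70.3) = -10402 J.
W_net = 20361 − 10402 = 9959 J (the clockwise enclosed area).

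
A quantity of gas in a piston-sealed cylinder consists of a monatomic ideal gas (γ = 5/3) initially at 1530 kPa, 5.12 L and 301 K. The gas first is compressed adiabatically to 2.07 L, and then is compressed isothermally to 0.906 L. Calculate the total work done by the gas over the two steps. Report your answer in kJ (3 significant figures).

Step 1 (adiabatic): W = (P₁V₁ − P₂V₂)/(γ−1) = (7834 − 14327)/0.667 = -9740 J.
After step 1: P = 6921 kPa, V = 2.07 L, T = 550.5 K.
Step 2 (isothermal): W = P₁V₁ ln(V₂/V₁) = (14327) ln(0.906/2.07) = -11838 J.
W_total = -9740 − 11838 = -21578 J.

W_total ≈ -21.6 kJ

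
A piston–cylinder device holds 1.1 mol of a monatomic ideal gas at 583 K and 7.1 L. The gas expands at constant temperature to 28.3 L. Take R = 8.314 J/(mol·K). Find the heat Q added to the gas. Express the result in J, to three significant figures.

Q ≈ 7370 J

Isothermal ⇒ ΔU = 0, so Q = W = nRT ln(V₂/V₁).
Q = (1.1)(8.314)(583) ln(28.3/7.1) = 5332 × 1.383 = 7373 J.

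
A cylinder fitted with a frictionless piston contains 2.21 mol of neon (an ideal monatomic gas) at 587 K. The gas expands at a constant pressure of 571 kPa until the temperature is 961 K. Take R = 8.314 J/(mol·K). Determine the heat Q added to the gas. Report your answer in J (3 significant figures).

Isobaric: W = nRΔT = (2.21)(8.314)(374) = 6872 J.
ΔU = nCᵥΔT with Cᵥ = 3R/2: ΔU = (2.21)(12.47)(374) = 10308 J.
Q = ΔU + W = 10308 + 6872 = 17180 J.

Q ≈ 17200 J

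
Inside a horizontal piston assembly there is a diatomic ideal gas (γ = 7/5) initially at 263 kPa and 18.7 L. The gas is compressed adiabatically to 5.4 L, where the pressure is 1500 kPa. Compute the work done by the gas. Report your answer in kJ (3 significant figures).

W ≈ -7.95 kJ

Adiabatic: W = (P₁V₁ − P₂V₂)/(γ − 1) with γ = 7/5.
P₁V₁ = 4918 J, P₂V₂ = 8100 J.
W = (4918 − 8100) / 0.4 = -7955 J.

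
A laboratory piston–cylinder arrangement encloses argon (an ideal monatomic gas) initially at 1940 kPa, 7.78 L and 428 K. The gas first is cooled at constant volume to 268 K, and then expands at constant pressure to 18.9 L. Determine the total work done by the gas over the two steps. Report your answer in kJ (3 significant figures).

Step 1 (isochoric): W = 0 (constant volume).
After step 1: P = 1215 kPa (V unchanged).
Step 2 (isobaric): W = PΔV = (1215 kPa)(18.9 − 7.78 L) = 13508 J.
W_total = 0 + 13508 = 13508 J.

W_total ≈ 13.5 kJ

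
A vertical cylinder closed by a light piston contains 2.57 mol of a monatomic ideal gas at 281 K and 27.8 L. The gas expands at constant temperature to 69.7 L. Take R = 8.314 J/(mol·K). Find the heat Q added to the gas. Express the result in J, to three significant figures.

Isothermal ⇒ ΔU = 0, so Q = W = nRT ln(V₂/V₁).
Q = (2.57)(8.314)(281) ln(69.7/27.8) = 6004 × 0.9192 = 5519 J.

Q ≈ 5520 J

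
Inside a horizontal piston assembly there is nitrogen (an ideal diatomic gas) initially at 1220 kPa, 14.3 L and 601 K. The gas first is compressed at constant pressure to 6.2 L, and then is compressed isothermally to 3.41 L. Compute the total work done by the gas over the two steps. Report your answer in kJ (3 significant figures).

Step 1 (isobaric): W = PΔV = (1220 kPa)(6.2 − 14.3 L) = -9882 J.
After step 1: P = 1220 kPa, V = 6.2 L, T = 260.6 K.
Step 2 (isothermal): W = P₁V₁ ln(V₂/V₁) = (7564) ln(3.41/6.2) = -4522 J.
W_total = -9882 − 4522 = -14404 J.

W_total ≈ -14.4 kJ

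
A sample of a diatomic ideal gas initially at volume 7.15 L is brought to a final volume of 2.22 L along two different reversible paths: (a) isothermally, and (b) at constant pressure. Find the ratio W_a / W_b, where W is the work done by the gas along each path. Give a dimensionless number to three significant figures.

Path (a) isothermal: W = P₁V₁ ln(V₂/V₁) → W_a/(P₁V₁) = -1.17.
Path (b) isobaric: W = P₁(V₂ − V₁) → W_b/(P₁V₁) = -0.6895.
W_a / W_b = -1.17 / -0.6895 = 1.696.

W_a / W_b ≈ 1.70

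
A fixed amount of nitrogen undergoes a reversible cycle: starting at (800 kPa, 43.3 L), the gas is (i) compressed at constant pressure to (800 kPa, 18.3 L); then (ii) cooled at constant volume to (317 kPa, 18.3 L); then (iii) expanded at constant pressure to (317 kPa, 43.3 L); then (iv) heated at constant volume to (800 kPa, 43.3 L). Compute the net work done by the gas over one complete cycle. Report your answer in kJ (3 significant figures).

W_net ≈ -12.1 kJ

Constant-volume legs do no work.
W(i) = (800)(18.3 − 43.3) = -20000 J; W(iii) = (317)(43.3 − 18.3) = 7925 J.
W_net = -20000 + 7925 = -12075 J (the counter-clockwise enclosed area).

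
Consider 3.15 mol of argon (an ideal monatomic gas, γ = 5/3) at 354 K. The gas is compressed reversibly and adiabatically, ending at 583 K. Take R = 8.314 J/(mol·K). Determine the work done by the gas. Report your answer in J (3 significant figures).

Adiabatic ⇒ Q = 0, so W_by = −ΔU = nCᵥ(T₁ − T₂).
Cᵥ = 3R/2 = 12.47 J/(mol·K).
W = (3.15)(12.47)(354 − 583) = -8996 J.

W ≈ -9000 J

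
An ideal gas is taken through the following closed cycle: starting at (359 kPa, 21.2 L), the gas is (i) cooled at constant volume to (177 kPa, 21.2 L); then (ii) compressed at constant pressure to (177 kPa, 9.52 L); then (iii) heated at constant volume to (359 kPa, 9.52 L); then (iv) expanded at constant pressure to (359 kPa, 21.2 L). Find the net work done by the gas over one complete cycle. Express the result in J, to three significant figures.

Constant-volume legs do no work.
W(ii) = (177)(9.52 − 21.2) = -2067 J; W(iv) = (359)(21.2 − 9.52) = 4193 J.
W_net = -2067 + 4193 = 2126 J (the clockwise enclosed area).

W_net ≈ 2130 J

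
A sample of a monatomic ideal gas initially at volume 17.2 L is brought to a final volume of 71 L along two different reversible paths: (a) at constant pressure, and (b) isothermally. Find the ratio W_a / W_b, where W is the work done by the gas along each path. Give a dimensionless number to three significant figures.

Path (a) isobaric: W = P₁(V₂ − V₁) → W_a/(P₁V₁) = 3.128.
Path (b) isothermal: W = P₁V₁ ln(V₂/V₁) → W_b/(P₁V₁) = 1.418.
W_a / W_b = 3.128 / 1.418 = 2.206.

W_a / W_b ≈ 2.21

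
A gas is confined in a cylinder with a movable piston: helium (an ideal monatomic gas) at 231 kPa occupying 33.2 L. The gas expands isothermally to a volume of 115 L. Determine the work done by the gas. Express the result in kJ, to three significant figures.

Isothermal: W = nRT ln(V₂/V₁) = P₁V₁ ln(V₂/V₁).
P₁V₁ = (231 kPa)(33.2 L) = 7669 J.
W = 7669 × ln(115/33.2) = 7669 × 1.242
W_by_gas = 9528 J.

W ≈ 9.53 kJ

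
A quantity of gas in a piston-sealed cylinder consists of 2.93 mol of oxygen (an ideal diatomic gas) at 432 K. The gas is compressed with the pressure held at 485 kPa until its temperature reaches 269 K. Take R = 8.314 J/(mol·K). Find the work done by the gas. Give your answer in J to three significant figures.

W ≈ -3970 J

Isobaric: W = P ΔV = nR ΔT.
W = (2.93)(8.314)(269 − 432) = -3971 J.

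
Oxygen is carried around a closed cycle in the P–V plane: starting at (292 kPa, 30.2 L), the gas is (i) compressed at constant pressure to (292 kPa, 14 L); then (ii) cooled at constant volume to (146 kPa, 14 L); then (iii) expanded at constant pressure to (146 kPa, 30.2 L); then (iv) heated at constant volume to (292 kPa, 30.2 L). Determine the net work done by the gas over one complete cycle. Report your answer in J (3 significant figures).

W_net ≈ -2370 J

Constant-volume legs do no work.
W(i) = (292)(14 − 30.2) = -4730 J; W(iii) = (146)(30.2 − 14) = 2365 J.
W_net = -4730 + 2365 = -2365 J (the counter-clockwise enclosed area).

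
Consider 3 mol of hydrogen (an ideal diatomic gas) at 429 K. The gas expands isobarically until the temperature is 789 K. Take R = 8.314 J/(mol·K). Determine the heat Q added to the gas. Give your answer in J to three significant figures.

Isobaric: W = nRΔT = (3)(8.314)(360) = 8979 J.
ΔU = nCᵥΔT with Cᵥ = 5R/2: ΔU = (3)(20.79)(360) = 22448 J.
Q = ΔU + W = 22448 + 8979 = 31427 J.

Q ≈ 31400 J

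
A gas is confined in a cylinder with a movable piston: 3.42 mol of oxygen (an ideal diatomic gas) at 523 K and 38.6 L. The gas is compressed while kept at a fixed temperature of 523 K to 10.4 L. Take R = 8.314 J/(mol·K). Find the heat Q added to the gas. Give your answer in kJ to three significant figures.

Q ≈ -19.5 kJ

Isothermal ⇒ ΔU = 0, so Q = W = nRT ln(V₂/V₁).
Q = (3.42)(8.314)(523) ln(10.4/38.6) = 14871 × -1.311 = -19502 J.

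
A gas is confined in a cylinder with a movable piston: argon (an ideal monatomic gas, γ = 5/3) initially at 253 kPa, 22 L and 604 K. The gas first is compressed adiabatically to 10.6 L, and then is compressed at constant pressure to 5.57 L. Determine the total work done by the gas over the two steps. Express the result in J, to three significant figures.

Step 1 (adiabatic): W = (P₁V₁ − P₂V₂)/(γ−1) = (5566 − 9056)/0.667 = -5236 J.
After step 1: P = 854.4 kPa, V = 10.6 L, T = 982.8 K.
Step 2 (isobaric): W = PΔV = (854.4 kPa)(5.57 − 10.6 L) = -4298 J.
W_total = -5236 − 4298 = -9533 J.

W_total ≈ -9530 J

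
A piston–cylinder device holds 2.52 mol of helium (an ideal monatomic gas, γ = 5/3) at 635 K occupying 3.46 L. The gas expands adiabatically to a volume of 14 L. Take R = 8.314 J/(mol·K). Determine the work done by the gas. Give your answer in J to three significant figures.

W ≈ 12100 J

Adiabatic: TV^(γ−1) = const with γ = 5/3.
T₂ = T₁ (V₁/V₂)^(γ−1) = 635 × (3.46/14)^0.667 = 635 × 0.3938 = 250.1 K.
W_by = nCᵥ(T₁ − T₂) = (2.52)(12.47)(635 − 250.1) = 12097 J.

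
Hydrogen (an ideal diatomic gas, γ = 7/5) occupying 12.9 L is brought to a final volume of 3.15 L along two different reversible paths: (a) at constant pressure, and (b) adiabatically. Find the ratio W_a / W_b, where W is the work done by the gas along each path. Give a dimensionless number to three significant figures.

W_a / W_b ≈ 0.399

Path (a) isobaric: W = P₁(V₂ − V₁) → W_a/(P₁V₁) = -0.7558.
Path (b) adiabatic: W = P₁V₁(1 − (V₁/V₂)^(γ−1))/(γ−1) → W_b/(P₁V₁) = -1.894.
W_a / W_b = -0.7558 / -1.894 = 0.3991.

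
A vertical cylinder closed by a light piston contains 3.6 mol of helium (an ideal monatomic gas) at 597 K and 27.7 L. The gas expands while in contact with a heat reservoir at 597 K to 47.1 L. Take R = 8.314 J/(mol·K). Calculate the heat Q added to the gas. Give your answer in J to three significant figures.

Q ≈ 9490 J

Isothermal ⇒ ΔU = 0, so Q = W = nRT ln(V₂/V₁).
Q = (3.6)(8.314)(597) ln(47.1/27.7) = 17868 × 0.5308 = 9485 J.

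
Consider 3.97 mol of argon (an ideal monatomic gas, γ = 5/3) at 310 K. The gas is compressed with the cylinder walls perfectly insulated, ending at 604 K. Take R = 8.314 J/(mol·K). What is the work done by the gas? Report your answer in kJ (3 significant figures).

Adiabatic ⇒ Q = 0, so W_by = −ΔU = nCᵥ(T₁ − T₂).
Cᵥ = 3R/2 = 12.47 J/(mol·K).
W = (3.97)(12.47)(310 − 604) = -14556 J.

W ≈ -14.6 kJ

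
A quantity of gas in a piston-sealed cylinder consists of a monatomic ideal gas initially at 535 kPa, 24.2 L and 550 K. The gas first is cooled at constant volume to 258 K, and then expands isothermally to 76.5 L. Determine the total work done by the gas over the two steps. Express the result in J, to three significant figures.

W_total ≈ 6990 J

Step 1 (isochoric): W = 0 (constant volume).
After step 1: P = 251 kPa (V unchanged).
Step 2 (isothermal): W = P₁V₁ ln(V₂/V₁) = (6073) ln(76.5/24.2) = 6990 J.
W_total = 0 + 6990 = 6990 J.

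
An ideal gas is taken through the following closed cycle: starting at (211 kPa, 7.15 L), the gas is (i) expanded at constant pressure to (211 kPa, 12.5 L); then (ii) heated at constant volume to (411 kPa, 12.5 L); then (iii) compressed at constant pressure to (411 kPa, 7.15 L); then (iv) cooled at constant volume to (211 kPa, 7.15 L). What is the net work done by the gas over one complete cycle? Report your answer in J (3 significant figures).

W_net ≈ -1070 J

Constant-volume legs do no work.
W(i) = (211)(12.5 − 7.15) = 1129 J; W(iii) = (411)(7.15 − 12.5) = -2199 J.
W_net = 1129 − 2199 = -1070 J (the counter-clockwise enclosed area).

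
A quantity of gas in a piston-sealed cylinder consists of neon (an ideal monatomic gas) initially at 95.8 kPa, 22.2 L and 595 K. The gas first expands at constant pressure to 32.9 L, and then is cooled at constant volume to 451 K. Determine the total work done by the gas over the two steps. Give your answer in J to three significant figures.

W_total ≈ 1030 J

Step 1 (isobaric): W = PΔV = (95.8 kPa)(32.9 − 22.2 L) = 1025 J.
Step 2 (isochoric): W = 0 (constant volume).
W_total = 1025 + 0 = 1025 J.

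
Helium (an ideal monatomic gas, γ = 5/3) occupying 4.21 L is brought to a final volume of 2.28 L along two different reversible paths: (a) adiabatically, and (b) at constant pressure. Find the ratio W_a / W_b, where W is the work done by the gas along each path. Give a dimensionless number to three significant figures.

Path (a) adiabatic: W = P₁V₁(1 − (V₁/V₂)^(γ−1))/(γ−1) → W_a/(P₁V₁) = -0.7576.
Path (b) isobaric: W = P₁(V₂ − V₁) → W_b/(P₁V₁) = -0.4584.
W_a / W_b = -0.7576 / -0.4584 = 1.653.

W_a / W_b ≈ 1.65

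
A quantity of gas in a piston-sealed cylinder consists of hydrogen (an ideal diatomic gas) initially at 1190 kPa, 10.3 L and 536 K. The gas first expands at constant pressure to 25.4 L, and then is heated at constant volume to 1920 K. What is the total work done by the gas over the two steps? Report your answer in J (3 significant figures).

Step 1 (isobaric): W = PΔV = (1190 kPa)(25.4 − 10.3 L) = 17969 J.
Step 2 (isochoric): W = 0 (constant volume).
W_total = 17969 + 0 = 17969 J.

W_total ≈ 18000 J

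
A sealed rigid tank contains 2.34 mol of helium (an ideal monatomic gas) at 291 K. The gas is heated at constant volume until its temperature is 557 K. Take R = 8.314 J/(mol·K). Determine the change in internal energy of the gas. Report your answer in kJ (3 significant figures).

Constant volume ⇒ W = 0, so Q = ΔU = nCᵥΔT with Cᵥ = 3R/2 = 12.47 J/(mol·K).
ΔU = (2.34)(12.47)(557 − 291) = 7762 J.

ΔU ≈ 7.76 kJ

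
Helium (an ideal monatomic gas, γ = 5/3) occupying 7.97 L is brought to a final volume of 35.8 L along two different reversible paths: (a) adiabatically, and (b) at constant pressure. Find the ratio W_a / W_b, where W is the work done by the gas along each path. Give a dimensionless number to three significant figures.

W_a / W_b ≈ 0.272

Path (a) adiabatic: W = P₁V₁(1 − (V₁/V₂)^(γ−1))/(γ−1) → W_a/(P₁V₁) = 0.949.
Path (b) isobaric: W = P₁(V₂ − V₁) → W_b/(P₁V₁) = 3.492.
W_a / W_b = 0.949 / 3.492 = 0.2718.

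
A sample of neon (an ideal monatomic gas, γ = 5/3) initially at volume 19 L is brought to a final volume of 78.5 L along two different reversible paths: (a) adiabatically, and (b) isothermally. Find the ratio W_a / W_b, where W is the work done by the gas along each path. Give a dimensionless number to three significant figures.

W_a / W_b ≈ 0.647

Path (a) adiabatic: W = P₁V₁(1 − (V₁/V₂)^(γ−1))/(γ−1) → W_a/(P₁V₁) = 0.9174.
Path (b) isothermal: W = P₁V₁ ln(V₂/V₁) → W_b/(P₁V₁) = 1.419.
W_a / W_b = 0.9174 / 1.419 = 0.6467.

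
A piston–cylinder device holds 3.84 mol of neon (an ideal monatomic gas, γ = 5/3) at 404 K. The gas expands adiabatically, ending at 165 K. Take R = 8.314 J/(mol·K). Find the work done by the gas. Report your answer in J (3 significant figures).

Adiabatic ⇒ Q = 0, so W_by = −ΔU = nCᵥ(T₁ − T₂).
Cᵥ = 3R/2 = 12.47 J/(mol·K).
W = (3.84)(12.47)(404 − 165) = 11445 J.

W ≈ 11400 J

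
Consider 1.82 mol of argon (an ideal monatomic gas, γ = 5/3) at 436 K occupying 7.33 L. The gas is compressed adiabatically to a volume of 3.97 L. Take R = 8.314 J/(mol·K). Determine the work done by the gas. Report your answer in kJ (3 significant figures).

Adiabatic: TV^(γ−1) = const with γ = 5/3.
T₂ = T₁ (V₁/V₂)^(γ−1) = 436 × (7.33/3.97)^0.667 = 436 × 1.505 = 656.2 K.
W_by = nCᵥ(T₁ − T₂) = (1.82)(12.47)(436 − 656.2) = -4998 J.

W ≈ -5.00 kJ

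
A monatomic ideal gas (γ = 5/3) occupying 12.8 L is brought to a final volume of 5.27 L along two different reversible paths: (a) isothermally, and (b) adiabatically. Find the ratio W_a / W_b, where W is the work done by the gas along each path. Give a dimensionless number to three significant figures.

W_a / W_b ≈ 0.733

Path (a) isothermal: W = P₁V₁ ln(V₂/V₁) → W_a/(P₁V₁) = -0.8874.
Path (b) adiabatic: W = P₁V₁(1 − (V₁/V₂)^(γ−1))/(γ−1) → W_b/(P₁V₁) = -1.21.
W_a / W_b = -0.8874 / -1.21 = 0.7332.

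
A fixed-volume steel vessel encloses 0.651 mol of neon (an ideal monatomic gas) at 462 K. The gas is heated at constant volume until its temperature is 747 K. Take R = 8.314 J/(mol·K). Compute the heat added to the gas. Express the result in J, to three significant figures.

Constant volume ⇒ W = 0, so Q = ΔU = nCᵥΔT with Cᵥ = 3R/2 = 12.47 J/(mol·K).
ΔU = (0.651)(12.47)(747 − 462) = 2314 J.

Q ≈ 2310 J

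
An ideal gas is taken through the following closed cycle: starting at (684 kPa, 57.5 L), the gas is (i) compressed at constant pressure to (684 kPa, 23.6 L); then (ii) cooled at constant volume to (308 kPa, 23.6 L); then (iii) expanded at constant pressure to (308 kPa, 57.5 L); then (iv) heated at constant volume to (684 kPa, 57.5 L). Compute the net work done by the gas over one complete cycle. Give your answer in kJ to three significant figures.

Constant-volume legs do no work.
W(i) = (684)(23.6 − 57.5) = -23188 J; W(iii) = (308)(57.5 − 23.6) = 10441 J.
W_net = -23188 + 10441 = -12746 J (the counter-clockwise enclosed area).

W_net ≈ -12.7 kJ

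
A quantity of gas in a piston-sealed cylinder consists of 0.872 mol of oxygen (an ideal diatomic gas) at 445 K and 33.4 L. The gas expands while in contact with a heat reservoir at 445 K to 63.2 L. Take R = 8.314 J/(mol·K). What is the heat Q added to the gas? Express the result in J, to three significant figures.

Isothermal ⇒ ΔU = 0, so Q = W = nRT ln(V₂/V₁).
Q = (0.872)(8.314)(445) ln(63.2/33.4) = 3226 × 0.6377 = 2057 J.

Q ≈ 2060 J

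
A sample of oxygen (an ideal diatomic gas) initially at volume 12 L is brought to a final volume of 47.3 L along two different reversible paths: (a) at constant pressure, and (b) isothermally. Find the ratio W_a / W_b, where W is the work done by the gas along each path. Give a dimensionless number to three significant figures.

W_a / W_b ≈ 2.14

Path (a) isobaric: W = P₁(V₂ − V₁) → W_a/(P₁V₁) = 2.942.
Path (b) isothermal: W = P₁V₁ ln(V₂/V₁) → W_b/(P₁V₁) = 1.372.
W_a / W_b = 2.942 / 1.372 = 2.145.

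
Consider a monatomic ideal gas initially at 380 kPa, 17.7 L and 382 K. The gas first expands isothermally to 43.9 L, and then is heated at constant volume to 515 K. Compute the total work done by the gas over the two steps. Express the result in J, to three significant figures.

Step 1 (isothermal): W = P₁V₁ ln(V₂/V₁) = (6726) ln(43.9/17.7) = 6110 J.
Step 2 (isochoric): W = 0 (constant volume).
W_total = 6110 + 0 = 6110 J.

W_total ≈ 6110 J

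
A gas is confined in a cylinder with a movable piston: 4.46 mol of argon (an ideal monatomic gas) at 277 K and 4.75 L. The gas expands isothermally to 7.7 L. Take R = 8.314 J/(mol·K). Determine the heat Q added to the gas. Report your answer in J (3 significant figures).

Isothermal ⇒ ΔU = 0, so Q = W = nRT ln(V₂/V₁).
Q = (4.46)(8.314)(277) ln(7.7/4.75) = 10271 × 0.4831 = 4962 J.

Q ≈ 4960 J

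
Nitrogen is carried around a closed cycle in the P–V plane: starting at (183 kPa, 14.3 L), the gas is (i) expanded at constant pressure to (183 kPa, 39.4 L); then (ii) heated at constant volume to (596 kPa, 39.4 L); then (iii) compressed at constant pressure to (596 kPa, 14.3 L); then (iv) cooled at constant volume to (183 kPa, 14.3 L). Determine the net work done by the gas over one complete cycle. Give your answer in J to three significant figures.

Constant-volume legs do no work.
W(i) = (183)(39.4 − 14.3) = 4593 J; W(iii) = (596)(14.3 − 39.4) = -14960 J.
W_net = 4593 − 14960 = -10366 J (the counter-clockwise enclosed area).

W_net ≈ -10400 J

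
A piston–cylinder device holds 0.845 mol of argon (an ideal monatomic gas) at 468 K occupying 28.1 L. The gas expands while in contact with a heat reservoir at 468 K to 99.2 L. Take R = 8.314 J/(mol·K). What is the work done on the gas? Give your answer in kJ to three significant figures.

Isothermal: W = nRT ln(V₂/V₁).
W = (0.845)(8.314)(468) × ln(99.2/28.1)
  = 3288 × 1.261
W_by_gas = 4147 J; work on gas = −W_by = -4147 J.

W ≈ -4.15 kJ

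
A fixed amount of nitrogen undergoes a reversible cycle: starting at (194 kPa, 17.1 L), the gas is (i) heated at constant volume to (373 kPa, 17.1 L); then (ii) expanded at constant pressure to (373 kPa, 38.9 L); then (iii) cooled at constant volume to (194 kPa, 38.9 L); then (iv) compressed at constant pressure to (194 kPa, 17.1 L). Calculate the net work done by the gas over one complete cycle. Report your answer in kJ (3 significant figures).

W_net ≈ 3.90 kJ

Constant-volume legs do no work.
W(ii) = (373)(38.9 − 17.1) = 8131 J; W(iv) = (194)(17.1 − 38.9) = -4229 J.
W_net = 8131 − 4229 = 3902 J (the clockwise enclosed area).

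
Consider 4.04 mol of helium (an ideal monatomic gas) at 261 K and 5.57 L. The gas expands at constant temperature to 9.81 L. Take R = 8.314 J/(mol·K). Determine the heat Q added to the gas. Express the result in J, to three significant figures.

Q ≈ 4960 J

Isothermal ⇒ ΔU = 0, so Q = W = nRT ln(V₂/V₁).
Q = (4.04)(8.314)(261) ln(9.81/5.57) = 8767 × 0.566 = 4962 J.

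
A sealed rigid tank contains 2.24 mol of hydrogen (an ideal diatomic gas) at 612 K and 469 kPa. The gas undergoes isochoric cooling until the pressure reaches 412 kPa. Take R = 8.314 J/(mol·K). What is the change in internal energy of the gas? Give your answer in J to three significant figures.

Constant volume ⇒ W = 0, so Q = ΔU = nCᵥΔT with Cᵥ = 5R/2 = 20.79 J/(mol·K).
At constant V, T₂/T₁ = P₂/P₁ ⇒ ΔT = T₁(P₂/P₁ − 1) = 612·(412/469 − 1) = -74.38 K.
ΔU = (2.24)(20.79)(-74.38) = -3463 J.

ΔU ≈ -3460 J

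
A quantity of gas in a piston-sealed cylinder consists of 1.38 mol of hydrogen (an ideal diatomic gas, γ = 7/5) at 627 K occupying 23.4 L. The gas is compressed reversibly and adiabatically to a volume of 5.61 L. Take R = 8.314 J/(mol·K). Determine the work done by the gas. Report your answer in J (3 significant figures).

W ≈ -13900 J

Adiabatic: TV^(γ−1) = const with γ = 7/5.
T₂ = T₁ (V₁/V₂)^(γ−1) = 627 × (23.4/5.61)^0.4 = 627 × 1.771 = 1110 K.
W_by = nCᵥ(T₁ − T₂) = (1.38)(20.79)(627 − 1110) = -13857 J.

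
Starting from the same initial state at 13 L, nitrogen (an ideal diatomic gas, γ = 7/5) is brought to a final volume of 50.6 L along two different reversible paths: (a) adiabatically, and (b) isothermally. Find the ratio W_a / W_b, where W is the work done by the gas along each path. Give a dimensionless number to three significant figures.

Path (a) adiabatic: W = P₁V₁(1 − (V₁/V₂)^(γ−1))/(γ−1) → W_a/(P₁V₁) = 1.048.
Path (b) isothermal: W = P₁V₁ ln(V₂/V₁) → W_b/(P₁V₁) = 1.359.
W_a / W_b = 1.048 / 1.359 = 0.7714.

W_a / W_b ≈ 0.771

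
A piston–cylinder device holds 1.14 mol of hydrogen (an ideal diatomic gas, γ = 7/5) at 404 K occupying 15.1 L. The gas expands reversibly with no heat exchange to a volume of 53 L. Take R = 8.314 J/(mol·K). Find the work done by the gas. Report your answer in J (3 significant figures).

Adiabatic: TV^(γ−1) = const with γ = 7/5.
T₂ = T₁ (V₁/V₂)^(γ−1) = 404 × (15.1/53)^0.4 = 404 × 0.6052 = 244.5 K.
W_by = nCᵥ(T₁ − T₂) = (1.14)(20.79)(404 − 244.5) = 3780 J.

W ≈ 3780 J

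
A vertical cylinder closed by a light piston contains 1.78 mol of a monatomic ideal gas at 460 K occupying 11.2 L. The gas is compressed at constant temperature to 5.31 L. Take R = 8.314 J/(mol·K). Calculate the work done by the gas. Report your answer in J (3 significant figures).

Isothermal: W = nRT ln(V₂/V₁).
W = (1.78)(8.314)(460) × ln(5.31/11.2)
  = 6808 × -0.7463
W_by_gas = -5081 J.

W ≈ -5080 J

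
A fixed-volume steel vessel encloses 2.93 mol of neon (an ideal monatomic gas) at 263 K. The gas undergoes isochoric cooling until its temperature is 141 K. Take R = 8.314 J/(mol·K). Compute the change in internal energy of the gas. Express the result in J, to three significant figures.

Constant volume ⇒ W = 0, so Q = ΔU = nCᵥΔT with Cᵥ = 3R/2 = 12.47 J/(mol·K).
ΔU = (2.93)(12.47)(141 − 263) = -4458 J.

ΔU ≈ -4460 J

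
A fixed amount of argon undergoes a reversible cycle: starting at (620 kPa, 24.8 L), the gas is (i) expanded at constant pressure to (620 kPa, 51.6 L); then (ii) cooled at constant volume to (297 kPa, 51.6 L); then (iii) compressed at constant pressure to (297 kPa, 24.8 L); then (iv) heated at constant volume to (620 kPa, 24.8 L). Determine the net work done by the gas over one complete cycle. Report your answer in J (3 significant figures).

W_net ≈ 8660 J

Constant-volume legs do no work.
W(i) = (620)(51.6 − 24.8) = 16616 J; W(iii) = (297)(24.8 − 51.6) = -7960 J.
W_net = 16616 − 7960 = 8656 J (the clockwise enclosed area).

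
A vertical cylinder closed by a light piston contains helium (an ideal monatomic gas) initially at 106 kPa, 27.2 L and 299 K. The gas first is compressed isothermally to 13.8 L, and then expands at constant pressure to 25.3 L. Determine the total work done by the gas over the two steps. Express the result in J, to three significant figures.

W_total ≈ 446 J

Step 1 (isothermal): W = P₁V₁ ln(V₂/V₁) = (2883) ln(13.8/27.2) = -1956 J.
After step 1: P = 208.9 kPa, V = 13.8 L, T = 299 K.
Step 2 (isobaric): W = PΔV = (208.9 kPa)(25.3 − 13.8 L) = 2403 J.
W_total = -1956 + 2403 = 446.3 J.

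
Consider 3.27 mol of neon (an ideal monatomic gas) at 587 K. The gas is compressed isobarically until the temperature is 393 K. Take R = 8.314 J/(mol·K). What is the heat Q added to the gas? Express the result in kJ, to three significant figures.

Q ≈ -13.2 kJ

Isobaric: W = nRΔT = (3.27)(8.314)(-194) = -5274 J.
ΔU = nCᵥΔT with Cᵥ = 3R/2: ΔU = (3.27)(12.47)(-194) = -7911 J.
Q = ΔU + W = -7911 − 5274 = -13186 J.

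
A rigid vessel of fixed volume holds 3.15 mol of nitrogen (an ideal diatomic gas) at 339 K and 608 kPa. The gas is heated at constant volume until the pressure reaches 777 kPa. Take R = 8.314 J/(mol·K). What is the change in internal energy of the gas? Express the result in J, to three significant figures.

ΔU ≈ 6170 J

Constant volume ⇒ W = 0, so Q = ΔU = nCᵥΔT with Cᵥ = 5R/2 = 20.79 J/(mol·K).
At constant V, T₂/T₁ = P₂/P₁ ⇒ ΔT = T₁(P₂/P₁ − 1) = 339·(777/608 − 1) = 94.23 K.
ΔU = (3.15)(20.79)(94.23) = 6169 J.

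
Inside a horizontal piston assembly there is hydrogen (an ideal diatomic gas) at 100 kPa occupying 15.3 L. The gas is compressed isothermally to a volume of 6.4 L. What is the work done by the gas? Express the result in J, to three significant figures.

W ≈ -1330 J

Isothermal: W = nRT ln(V₂/V₁) = P₁V₁ ln(V₂/V₁).
P₁V₁ = (100 kPa)(15.3 L) = 1530 J.
W = 1530 × ln(6.4/15.3) = 1530 × -0.8716
W_by_gas = -1333 J.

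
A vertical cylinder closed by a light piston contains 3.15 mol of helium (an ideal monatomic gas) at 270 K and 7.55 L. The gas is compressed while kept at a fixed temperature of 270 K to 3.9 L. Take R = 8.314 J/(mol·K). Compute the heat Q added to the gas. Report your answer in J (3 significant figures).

Isothermal ⇒ ΔU = 0, so Q = W = nRT ln(V₂/V₁).
Q = (3.15)(8.314)(270) ln(3.9/7.55) = 7071 × -0.6606 = -4671 J.

Q ≈ -4670 J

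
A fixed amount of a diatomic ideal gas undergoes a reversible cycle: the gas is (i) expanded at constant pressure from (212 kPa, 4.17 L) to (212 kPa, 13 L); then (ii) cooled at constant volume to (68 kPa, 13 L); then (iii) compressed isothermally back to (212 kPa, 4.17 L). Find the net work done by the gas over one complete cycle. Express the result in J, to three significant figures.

W_net ≈ 867 J

Leg (i): W = PΔV = (212)(13 − 4.17) = 1872 J.
Leg (ii): W = 0.
Leg (iii): W = PᵢVᵢ ln(V_f/Vᵢ) = (884) ln(4.17/13) = -1005 J.
W_net = 1872 − 1005 = 866.8 J.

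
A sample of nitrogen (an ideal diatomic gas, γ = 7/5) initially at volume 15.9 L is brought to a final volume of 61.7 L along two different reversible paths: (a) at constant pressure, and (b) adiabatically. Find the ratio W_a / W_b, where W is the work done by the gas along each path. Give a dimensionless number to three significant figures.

W_a / W_b ≈ 2.75

Path (a) isobaric: W = P₁(V₂ − V₁) → W_a/(P₁V₁) = 2.881.
Path (b) adiabatic: W = P₁V₁(1 − (V₁/V₂)^(γ−1))/(γ−1) → W_b/(P₁V₁) = 1.047.
W_a / W_b = 2.881 / 1.047 = 2.752.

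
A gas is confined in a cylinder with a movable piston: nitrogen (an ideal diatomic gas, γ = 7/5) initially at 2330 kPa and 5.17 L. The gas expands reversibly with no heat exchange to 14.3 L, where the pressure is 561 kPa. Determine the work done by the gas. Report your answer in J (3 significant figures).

Adiabatic: W = (P₁V₁ − P₂V₂)/(γ − 1) with γ = 7/5.
P₁V₁ = 12046 J, P₂V₂ = 8022 J.
W = (12046 − 8022) / 0.4 = 10060 J.

W ≈ 10100 J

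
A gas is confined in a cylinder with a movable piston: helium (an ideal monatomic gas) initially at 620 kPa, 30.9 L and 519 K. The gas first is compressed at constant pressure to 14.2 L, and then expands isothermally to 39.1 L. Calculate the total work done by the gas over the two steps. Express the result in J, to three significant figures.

Step 1 (isobaric): W = PΔV = (620 kPa)(14.2 − 30.9 L) = -10354 J.
After step 1: P = 620 kPa, V = 14.2 L, T = 238.5 K.
Step 2 (isothermal): W = P₁V₁ ln(V₂/V₁) = (8804) ln(39.1/14.2) = 8917 J.
W_total = -10354 + 8917 = -1437 J.

W_total ≈ -1440 J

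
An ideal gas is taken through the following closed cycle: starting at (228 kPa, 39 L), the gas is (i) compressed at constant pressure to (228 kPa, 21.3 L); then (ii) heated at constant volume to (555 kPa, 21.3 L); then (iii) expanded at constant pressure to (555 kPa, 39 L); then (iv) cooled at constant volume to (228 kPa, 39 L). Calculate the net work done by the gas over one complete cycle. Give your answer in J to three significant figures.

W_net ≈ 5790 J

Constant-volume legs do no work.
W(i) = (228)(21.3 − 39) = -4036 J; W(iii) = (555)(39 − 21.3) = 9824 J.
W_net = -4036 + 9824 = 5788 J (the clockwise enclosed area).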